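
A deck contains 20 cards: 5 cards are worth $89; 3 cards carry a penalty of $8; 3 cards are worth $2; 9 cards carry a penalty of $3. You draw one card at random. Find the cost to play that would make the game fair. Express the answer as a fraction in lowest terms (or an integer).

E[payout] = (5/20)·89 + (3/20)·(-8) + (3/20)·2 + (9/20)·(-3) = 20
Fair fee = E[payout] = 20

$20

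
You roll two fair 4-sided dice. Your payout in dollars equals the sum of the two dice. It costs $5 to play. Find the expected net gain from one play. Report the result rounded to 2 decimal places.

$0.00

Distribution of the sum of the two dice: 2 w.p. 1/16, 3 w.p. 1/8, 4 w.p. 3/16, 5 w.p. 1/4, 6 w.p. 3/16, 7 w.p. 1/8, …
E[payout] = (1/16)·2 + (1/8)·3 + (3/16)·4 + (1/4)·5 + (3/16)·6 + (1/8)·7 + (1/16)·8 = 5
Expected profit = 5 − 5 = 0 ≈ $0.00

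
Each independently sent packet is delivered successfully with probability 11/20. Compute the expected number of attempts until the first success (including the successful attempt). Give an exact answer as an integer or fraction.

For a geometric distribution, E[trials] = 1/p = 1/(11/20) = 20/11.

20/11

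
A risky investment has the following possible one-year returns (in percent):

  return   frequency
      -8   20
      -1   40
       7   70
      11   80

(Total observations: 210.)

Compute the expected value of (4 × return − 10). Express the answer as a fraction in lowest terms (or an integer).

Total = 210, so P(return=-8) = 20/210, etc.
E[4x-10] = (2/21)·(-42) + (4/21)·(-14) + (1/3)·18 + (8/21)·34
     = 86/7

86/7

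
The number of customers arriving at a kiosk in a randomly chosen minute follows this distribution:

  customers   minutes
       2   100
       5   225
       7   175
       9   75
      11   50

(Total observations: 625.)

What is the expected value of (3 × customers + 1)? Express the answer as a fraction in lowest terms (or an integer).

478/25

Total = 625, so P(customers=2) = 100/625, etc.
E[3x+1] = (4/25)·7 + (9/25)·16 + (7/25)·22 + (3/25)·28 + (2/25)·34
     = 478/25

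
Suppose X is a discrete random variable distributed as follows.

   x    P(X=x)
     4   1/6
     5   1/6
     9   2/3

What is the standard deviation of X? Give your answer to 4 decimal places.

E[X] = 15/2, E[X²] = 365/6
Var(X) = E[X²] − (E[X])² = 365/6 − 225/4 = 55/12
SD(X) = √(55/12) ≈ 2.1409

2.1409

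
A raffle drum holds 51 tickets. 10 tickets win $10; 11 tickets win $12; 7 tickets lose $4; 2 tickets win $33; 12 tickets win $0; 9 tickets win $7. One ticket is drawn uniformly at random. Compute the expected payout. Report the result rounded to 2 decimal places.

$6.53

E[payout] = (10/51)·10 + (11/51)·12 + (7/51)·(-4) + (2/51)·33 + (12/51)·0 + (9/51)·7 = 111/17
≈ $6.53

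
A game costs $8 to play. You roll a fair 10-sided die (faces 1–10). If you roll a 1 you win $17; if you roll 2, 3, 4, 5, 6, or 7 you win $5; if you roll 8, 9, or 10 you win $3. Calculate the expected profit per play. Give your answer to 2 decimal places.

-$2.40

E[payout] = (3/10)·3 + (3/5)·5 + (1/10)·17 = 28/5
Expected profit = 28/5 − 8 = -12/5 ≈ -$2.40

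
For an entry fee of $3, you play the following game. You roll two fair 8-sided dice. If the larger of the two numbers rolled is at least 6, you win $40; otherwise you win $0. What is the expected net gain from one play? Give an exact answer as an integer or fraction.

E[payout] = (25/64)·0 + (39/64)·40 = 195/8
Expected profit = 195/8 − 3 = 171/8

171/8 dollars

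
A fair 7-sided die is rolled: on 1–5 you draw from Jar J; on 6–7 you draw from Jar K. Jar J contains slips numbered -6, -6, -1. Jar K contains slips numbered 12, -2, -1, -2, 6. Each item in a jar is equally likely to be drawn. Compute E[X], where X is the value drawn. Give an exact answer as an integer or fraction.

-247/105

E[X | Jar J] = (-6 − 6 − 1)/3 = -13/3
E[X | Jar K] = (12 − 2 − 1 − 2 + 6)/5 = 13/5
E[X] = (5/7)·(-13/3) + (2/7)·13/5 = -247/105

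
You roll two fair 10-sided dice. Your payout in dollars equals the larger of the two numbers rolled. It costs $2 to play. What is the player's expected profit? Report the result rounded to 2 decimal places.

$5.15

Distribution of the larger of the two numbers rolled: 1 w.p. 1/100, 2 w.p. 3/100, 3 w.p. 1/20, 4 w.p. 7/100, 5 w.p. 9/100, 6 w.p. 11/100, …
E[payout] = (1/100)·1 + (3/100)·2 + (1/20)·3 + (7/100)·4 + (9/100)·5 + (11/100)·6 + (13/100)·7 + (3/20)·8 + (17/100)·9 + (19/100)·10 = 143/20
Expected profit = 143/20 − 2 = 103/20 ≈ $5.15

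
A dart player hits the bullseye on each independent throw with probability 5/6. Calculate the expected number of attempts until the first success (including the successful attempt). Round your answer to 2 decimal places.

For a geometric distribution, E[trials] = 1/p = 1/(5/6) = 6/5.
≈ 1.20

1.20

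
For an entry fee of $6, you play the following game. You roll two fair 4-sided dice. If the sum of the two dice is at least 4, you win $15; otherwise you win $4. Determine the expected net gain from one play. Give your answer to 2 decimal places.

E[payout] = (3/16)·4 + (13/16)·15 = 207/16
Expected profit = 207/16 − 6 = 111/16 ≈ $6.94

$6.94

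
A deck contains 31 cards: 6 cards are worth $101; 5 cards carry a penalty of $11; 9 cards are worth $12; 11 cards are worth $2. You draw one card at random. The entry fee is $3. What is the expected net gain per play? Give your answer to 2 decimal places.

$18.97

E[payout] = (6/31)·101 + (5/31)·(-11) + (9/31)·12 + (11/31)·2 = 681/31
Expected profit = 681/31 − 3 = 588/31 ≈ $18.97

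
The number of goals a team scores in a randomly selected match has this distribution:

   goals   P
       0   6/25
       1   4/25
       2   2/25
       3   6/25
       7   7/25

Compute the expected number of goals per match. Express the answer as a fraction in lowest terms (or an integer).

3

E[X] = (6/25)·0 + (4/25)·1 + (2/25)·2 + (6/25)·3 + (7/25)·7
     = 3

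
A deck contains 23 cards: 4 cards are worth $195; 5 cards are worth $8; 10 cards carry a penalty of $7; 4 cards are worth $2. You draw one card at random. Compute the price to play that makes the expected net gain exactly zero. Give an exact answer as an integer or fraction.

758/23 dollars

E[payout] = (4/23)·195 + (5/23)·8 + (10/23)·(-7) + (4/23)·2 = 758/23
Fair fee = E[payout] = 758/23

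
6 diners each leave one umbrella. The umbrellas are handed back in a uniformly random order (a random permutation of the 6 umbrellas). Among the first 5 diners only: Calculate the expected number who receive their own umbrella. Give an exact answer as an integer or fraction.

Let Xᵢ = 1 if person i gets their own umbrella. For each i, P(Xᵢ=1) = 1/6.
By linearity of expectation, E[X₁+…+X_5] = 5·(1/6) = 5/6.

5/6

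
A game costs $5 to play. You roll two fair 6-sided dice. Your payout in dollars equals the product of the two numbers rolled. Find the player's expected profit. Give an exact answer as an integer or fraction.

29/4 dollars

Distribution of the product of the two numbers rolled: 1 w.p. 1/36, 2 w.p. 1/18, 3 w.p. 1/18, 4 w.p. 1/12, 5 w.p. 1/18, 6 w.p. 1/9, …
E[payout] = (1/36)·1 + (1/18)·2 + (1/18)·3 + (1/12)·4 + (1/18)·5 + (1/9)·6 + (1/18)·8 + (1/36)·9 + (1/18)·10 + (1/9)·12 + (1/18)·15 + (1/36)·16 + (1/18)·18 + (1/18)·20 + (1/18)·24 + (1/36)·25 + (1/18)·30 + (1/36)·36 = 49/4
Expected profit = 49/4 − 5 = 29/4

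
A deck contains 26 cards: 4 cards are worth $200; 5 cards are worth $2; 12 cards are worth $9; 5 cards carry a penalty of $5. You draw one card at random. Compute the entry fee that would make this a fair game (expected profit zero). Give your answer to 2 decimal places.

$34.35

E[payout] = (4/26)·200 + (5/26)·2 + (12/26)·9 + (5/26)·(-5) = 893/26
Fair fee = E[payout] = 893/26 ≈ $34.35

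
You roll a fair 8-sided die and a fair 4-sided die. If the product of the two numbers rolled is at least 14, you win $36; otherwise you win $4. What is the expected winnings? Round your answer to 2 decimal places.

$15.00

E[payout] = (21/32)·4 + (11/32)·36 = 15
≈ $15.00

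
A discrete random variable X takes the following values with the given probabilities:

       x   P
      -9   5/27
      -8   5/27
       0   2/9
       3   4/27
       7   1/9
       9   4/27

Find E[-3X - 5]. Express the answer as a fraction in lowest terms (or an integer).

-29/9

E[-3x-5] = (5/27)·22 + (5/27)·19 + (2/9)·(-5) + (4/27)·(-14) + (1/9)·(-26) + (4/27)·(-32)
     = -29/9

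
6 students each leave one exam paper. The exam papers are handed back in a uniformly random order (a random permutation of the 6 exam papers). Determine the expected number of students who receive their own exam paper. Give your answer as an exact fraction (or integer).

Let Xᵢ = 1 if person i gets their own exam paper. For each i, P(Xᵢ=1) = 1/6.
By linearity of expectation, E[X₁+…+X_6] = 6·(1/6) = 1.

1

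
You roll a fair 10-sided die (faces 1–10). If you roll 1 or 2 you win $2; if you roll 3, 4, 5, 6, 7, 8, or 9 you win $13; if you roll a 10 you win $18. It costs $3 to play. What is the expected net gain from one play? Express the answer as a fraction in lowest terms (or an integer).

E[payout] = (1/5)·2 + (7/10)·13 + (1/10)·18 = 113/10
Expected profit = 113/10 − 3 = 83/10

83/10 dollars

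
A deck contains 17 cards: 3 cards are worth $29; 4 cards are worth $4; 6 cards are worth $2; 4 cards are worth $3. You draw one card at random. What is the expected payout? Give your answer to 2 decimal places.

E[payout] = (3/17)·29 + (4/17)·4 + (6/17)·2 + (4/17)·3 = 127/17
≈ $7.47

$7.47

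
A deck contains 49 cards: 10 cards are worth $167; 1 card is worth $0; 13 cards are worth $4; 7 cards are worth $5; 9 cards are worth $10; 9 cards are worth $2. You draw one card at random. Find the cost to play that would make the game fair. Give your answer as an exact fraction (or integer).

E[payout] = (10/49)·167 + (1/49)·0 + (13/49)·4 + (7/49)·5 + (9/49)·10 + (9/49)·2 = 1865/49
Fair fee = E[payout] = 1865/49

1865/49 dollars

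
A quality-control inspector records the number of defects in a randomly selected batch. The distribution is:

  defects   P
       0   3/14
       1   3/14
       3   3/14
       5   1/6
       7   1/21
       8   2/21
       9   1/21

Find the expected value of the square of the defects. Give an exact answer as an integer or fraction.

781/42

E[X²] = (3/14)·0 + (3/14)·1 + (3/14)·9 + (1/6)·25 + (1/21)·49 + (2/21)·64 + (1/21)·81
     = 781/42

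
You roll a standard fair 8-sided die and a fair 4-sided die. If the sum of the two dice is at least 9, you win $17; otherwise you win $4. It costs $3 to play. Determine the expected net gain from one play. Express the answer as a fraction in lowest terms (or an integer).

E[payout] = (11/16)·4 + (5/16)·17 = 129/16
Expected profit = 129/16 − 3 = 81/16

81/16 dollars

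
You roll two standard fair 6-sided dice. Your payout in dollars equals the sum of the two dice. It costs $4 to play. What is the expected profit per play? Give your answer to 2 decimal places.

$3.00

Distribution of the sum of the two dice: 2 w.p. 1/36, 3 w.p. 1/18, 4 w.p. 1/12, 5 w.p. 1/9, 6 w.p. 5/36, 7 w.p. 1/6, …
E[payout] = (1/36)·2 + (1/18)·3 + (1/12)·4 + (1/9)·5 + (5/36)·6 + (1/6)·7 + (5/36)·8 + (1/9)·9 + (1/12)·10 + (1/18)·11 + (1/36)·12 = 7
Expected profit = 7 − 4 = 3 ≈ $3.00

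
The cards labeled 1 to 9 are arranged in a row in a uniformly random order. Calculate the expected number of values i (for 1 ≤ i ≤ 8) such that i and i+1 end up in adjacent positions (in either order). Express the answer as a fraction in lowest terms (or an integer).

16/9

For each i ∈ {1,…,8}, let Xᵢ = 1 if i and i+1 are adjacent. P(Xᵢ=1) = 2·(9−1)!/9! = 2/9.
By linearity, E[ΣXᵢ] = (8)·(2/9) = 16/9.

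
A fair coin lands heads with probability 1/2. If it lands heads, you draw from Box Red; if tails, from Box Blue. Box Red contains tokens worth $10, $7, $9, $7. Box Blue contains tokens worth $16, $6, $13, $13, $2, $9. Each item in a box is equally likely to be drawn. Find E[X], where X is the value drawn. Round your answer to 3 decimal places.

E[X | Box Red] = (10 + 7 + 9 + 7)/4 = 33/4
E[X | Box Blue] = (16 + 6 + 13 + 13 + 2 + 9)/6 = 59/6
E[X] = (1/2)·33/4 + (1/2)·59/6 = 217/24 ≈ 9.042

$9.042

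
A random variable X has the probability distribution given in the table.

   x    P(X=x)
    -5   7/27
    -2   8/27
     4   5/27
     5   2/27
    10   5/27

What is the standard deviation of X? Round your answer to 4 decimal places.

E[X] = 29/27, E[X²] = 31
Var(X) = E[X²] − (E[X])² = 31 − 841/729 = 21758/729
SD(X) = √(21758/729) ≈ 5.4632

5.4632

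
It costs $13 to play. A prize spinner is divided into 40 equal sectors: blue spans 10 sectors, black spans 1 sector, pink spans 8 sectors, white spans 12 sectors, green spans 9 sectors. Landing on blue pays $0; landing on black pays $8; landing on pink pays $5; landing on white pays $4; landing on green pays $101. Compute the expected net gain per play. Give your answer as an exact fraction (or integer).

E[payout] = (10/40)·0 + (1/40)·8 + (8/40)·5 + (12/40)·4 + (9/40)·101 = 201/8
Expected profit = 201/8 − 13 = 97/8

97/8 dollars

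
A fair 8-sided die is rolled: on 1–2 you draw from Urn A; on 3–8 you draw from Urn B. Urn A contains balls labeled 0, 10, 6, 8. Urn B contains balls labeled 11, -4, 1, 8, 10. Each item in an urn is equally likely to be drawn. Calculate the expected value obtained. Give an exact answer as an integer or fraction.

E[X | Urn A] = (0 + 10 + 6 + 8)/4 = 6
E[X | Urn B] = (11 − 4 + 1 + 8 + 10)/5 = 26/5
E[X] = (1/4)·6 + (3/4)·26/5 = 27/5

27/5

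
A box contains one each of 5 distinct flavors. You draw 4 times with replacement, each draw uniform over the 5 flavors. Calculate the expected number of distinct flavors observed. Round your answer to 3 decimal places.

2.952

Let Xⱼ=1 if type j appears at least once. P(Xⱼ=1) = 1 − ((5−1)/5)^4 = 369/625.
E[#distinct] = 5·369/625 = 369/125.
≈ 2.952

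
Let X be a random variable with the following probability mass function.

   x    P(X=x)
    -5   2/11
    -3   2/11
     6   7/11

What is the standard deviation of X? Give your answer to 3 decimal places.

E[X] = 26/11, E[X²] = 320/11
Var(X) = E[X²] − (E[X])² = 320/11 − 676/121 = 2844/121
SD(X) = √(2844/121) ≈ 4.848

4.848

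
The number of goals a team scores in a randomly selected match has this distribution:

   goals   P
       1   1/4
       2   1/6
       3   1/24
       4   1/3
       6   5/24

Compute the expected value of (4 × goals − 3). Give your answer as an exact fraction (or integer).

E[4x-3] = (1/4)·1 + (1/6)·5 + (1/24)·9 + (1/3)·13 + (5/24)·21
     = 61/6

61/6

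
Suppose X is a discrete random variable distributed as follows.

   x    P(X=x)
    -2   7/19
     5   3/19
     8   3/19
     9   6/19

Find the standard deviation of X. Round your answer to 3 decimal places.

4.880

E[X] = 79/19, E[X²] = 781/19
Var(X) = E[X²] − (E[X])² = 781/19 − 6241/361 = 8598/361
SD(X) = √(8598/361) ≈ 4.880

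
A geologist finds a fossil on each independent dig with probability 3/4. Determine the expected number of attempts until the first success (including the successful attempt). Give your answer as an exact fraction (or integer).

For a geometric distribution, E[trials] = 1/p = 1/(3/4) = 4/3.

4/3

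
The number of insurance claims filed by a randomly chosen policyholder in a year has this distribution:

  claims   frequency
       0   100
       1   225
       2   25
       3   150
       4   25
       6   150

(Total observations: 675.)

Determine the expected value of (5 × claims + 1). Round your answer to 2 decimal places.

13.78

Total = 675, so P(claims=0) = 100/675, etc.
E[5x+1] = (4/27)·1 + (1/3)·6 + (1/27)·11 + (2/9)·16 + (1/27)·21 + (2/9)·31
     = 124/9 ≈ 13.78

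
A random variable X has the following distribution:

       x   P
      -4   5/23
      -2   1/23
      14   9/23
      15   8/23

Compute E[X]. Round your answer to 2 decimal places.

E[X] = (5/23)·(-4) + (1/23)·(-2) + (9/23)·14 + (8/23)·15
     = 224/23 ≈ 9.74

9.74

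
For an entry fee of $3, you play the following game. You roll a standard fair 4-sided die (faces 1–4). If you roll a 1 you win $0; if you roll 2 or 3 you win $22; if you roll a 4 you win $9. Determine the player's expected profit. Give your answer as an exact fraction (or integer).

41/4 dollars

E[payout] = (1/4)·0 + (1/4)·9 + (1/2)·22 = 53/4
Expected profit = 53/4 − 3 = 41/4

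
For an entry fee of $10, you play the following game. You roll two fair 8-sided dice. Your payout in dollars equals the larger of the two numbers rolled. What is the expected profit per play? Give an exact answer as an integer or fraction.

Distribution of the larger of the two numbers rolled: 1 w.p. 1/64, 2 w.p. 3/64, 3 w.p. 5/64, 4 w.p. 7/64, 5 w.p. 9/64, 6 w.p. 11/64, …
E[payout] = (1/64)·1 + (3/64)·2 + (5/64)·3 + (7/64)·4 + (9/64)·5 + (11/64)·6 + (13/64)·7 + (15/64)·8 = 93/16
Expected profit = 93/16 − 10 = -67/16

-67/16 dollars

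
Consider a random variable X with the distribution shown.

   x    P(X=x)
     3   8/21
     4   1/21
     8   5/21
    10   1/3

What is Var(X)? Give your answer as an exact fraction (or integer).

E[X] = (8/21)·3 + (1/21)·4 + (5/21)·8 + (1/3)·10 = 46/7
E[X²] = (8/21)·9 + (1/21)·16 + (5/21)·64 + (1/3)·100 = 1108/21
Var(X) = 1108/21 − (46/7)² = 1408/147

1408/147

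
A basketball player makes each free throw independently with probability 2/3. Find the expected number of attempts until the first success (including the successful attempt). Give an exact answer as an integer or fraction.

For a geometric distribution, E[trials] = 1/p = 1/(2/3) = 3/2.

3/2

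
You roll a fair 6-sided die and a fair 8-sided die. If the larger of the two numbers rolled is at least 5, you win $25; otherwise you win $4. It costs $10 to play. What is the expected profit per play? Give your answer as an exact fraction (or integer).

$8

E[payout] = (1/3)·4 + (2/3)·25 = 18
Expected profit = 18 − 10 = 8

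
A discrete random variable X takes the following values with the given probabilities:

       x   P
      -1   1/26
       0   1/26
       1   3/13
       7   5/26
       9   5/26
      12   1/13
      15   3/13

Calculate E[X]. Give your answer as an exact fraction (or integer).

199/26

E[X] = (1/26)·(-1) + (1/26)·0 + (3/13)·1 + (5/26)·7 + (5/26)·9 + (1/13)·12 + (3/13)·15
     = 199/26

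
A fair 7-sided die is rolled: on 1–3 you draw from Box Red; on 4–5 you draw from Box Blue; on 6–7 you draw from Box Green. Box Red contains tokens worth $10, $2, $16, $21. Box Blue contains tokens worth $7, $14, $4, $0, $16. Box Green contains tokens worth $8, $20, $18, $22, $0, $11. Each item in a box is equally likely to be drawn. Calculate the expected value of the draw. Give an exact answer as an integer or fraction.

4769/420 dollars

E[X | Box Red] = (10 + 2 + 16 + 21)/4 = 49/4
E[X | Box Blue] = (7 + 14 + 4 + 0 + 16)/5 = 41/5
E[X | Box Green] = (8 + 20 + 18 + 22 + 0 + 11)/6 = 79/6
E[X] = (3/7)·49/4 + (2/7)·41/5 + (2/7)·79/6 = 4769/420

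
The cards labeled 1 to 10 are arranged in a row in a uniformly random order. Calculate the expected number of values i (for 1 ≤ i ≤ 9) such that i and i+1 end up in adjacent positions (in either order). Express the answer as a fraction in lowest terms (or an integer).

For each i ∈ {1,…,9}, let Xᵢ = 1 if i and i+1 are adjacent. P(Xᵢ=1) = 2·(10−1)!/10! = 2/10.
By linearity, E[ΣXᵢ] = (9)·(2/10) = 9/5.

9/5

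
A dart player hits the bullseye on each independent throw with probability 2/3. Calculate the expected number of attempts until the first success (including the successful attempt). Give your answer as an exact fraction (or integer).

3/2

For a geometric distribution, E[trials] = 1/p = 1/(2/3) = 3/2.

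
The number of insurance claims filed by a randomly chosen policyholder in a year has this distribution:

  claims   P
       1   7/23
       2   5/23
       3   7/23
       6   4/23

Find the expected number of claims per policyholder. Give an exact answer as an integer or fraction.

62/23

E[X] = (7/23)·1 + (5/23)·2 + (7/23)·3 + (4/23)·6
     = 62/23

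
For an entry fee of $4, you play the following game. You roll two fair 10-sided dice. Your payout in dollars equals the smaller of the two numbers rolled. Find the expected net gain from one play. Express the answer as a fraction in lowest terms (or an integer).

-3/20 dollars

Distribution of the smaller of the two numbers rolled: 1 w.p. 19/100, 2 w.p. 17/100, 3 w.p. 3/20, 4 w.p. 13/100, 5 w.p. 11/100, 6 w.p. 9/100, …
E[payout] = (19/100)·1 + (17/100)·2 + (3/20)·3 + (13/100)·4 + (11/100)·5 + (9/100)·6 + (7/100)·7 + (1/20)·8 + (3/100)·9 + (1/100)·10 = 77/20
Expected profit = 77/20 − 4 = -3/20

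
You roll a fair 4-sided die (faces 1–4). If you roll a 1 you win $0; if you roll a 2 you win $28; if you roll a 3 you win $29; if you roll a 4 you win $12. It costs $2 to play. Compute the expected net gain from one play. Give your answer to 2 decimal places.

E[payout] = (1/4)·0 + (1/4)·12 + (1/4)·28 + (1/4)·29 = 69/4
Expected profit = 69/4 − 2 = 61/4 ≈ $15.25

$15.25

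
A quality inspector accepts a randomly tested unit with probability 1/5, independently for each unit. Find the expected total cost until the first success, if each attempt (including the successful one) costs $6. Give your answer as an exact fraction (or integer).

E[#attempts] = 1/p = 5; E[cost] = 6·5 = 30.

$30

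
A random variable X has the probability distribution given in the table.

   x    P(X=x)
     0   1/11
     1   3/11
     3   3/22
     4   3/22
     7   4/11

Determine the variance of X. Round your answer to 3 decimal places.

E[X] = (1/11)·0 + (3/11)·1 + (3/22)·3 + (3/22)·4 + (4/11)·7 = 83/22
E[X²] = (1/11)·0 + (3/11)·1 + (3/22)·9 + (3/22)·16 + (4/11)·49 = 43/2
Var(X) = 43/2 − (83/22)² = 3517/484 ≈ 7.267

7.267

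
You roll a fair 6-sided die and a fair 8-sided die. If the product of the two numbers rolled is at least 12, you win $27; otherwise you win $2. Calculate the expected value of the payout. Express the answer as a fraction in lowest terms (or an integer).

E[payout] = (7/16)·2 + (9/16)·27 = 257/16

257/16 dollars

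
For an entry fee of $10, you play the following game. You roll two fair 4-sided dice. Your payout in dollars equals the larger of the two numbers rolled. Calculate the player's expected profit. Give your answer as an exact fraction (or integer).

Distribution of the larger of the two numbers rolled: 1 w.p. 1/16, 2 w.p. 3/16, 3 w.p. 5/16, 4 w.p. 7/16
E[payout] = (1/16)·1 + (3/16)·2 + (5/16)·3 + (7/16)·4 = 25/8
Expected profit = 25/8 − 10 = -55/8

-55/8 dollars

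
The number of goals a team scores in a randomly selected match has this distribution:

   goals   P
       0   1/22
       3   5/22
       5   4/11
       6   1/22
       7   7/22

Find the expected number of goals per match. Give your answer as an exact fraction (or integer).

5

E[X] = (1/22)·0 + (5/22)·3 + (4/11)·5 + (1/22)·6 + (7/22)·7
     = 5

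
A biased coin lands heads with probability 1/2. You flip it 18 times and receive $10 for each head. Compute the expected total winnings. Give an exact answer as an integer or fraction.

E[#heads] = 18·1/2 = 9 (linearity over flips).
E[winnings] = 10·9 = 90.

$90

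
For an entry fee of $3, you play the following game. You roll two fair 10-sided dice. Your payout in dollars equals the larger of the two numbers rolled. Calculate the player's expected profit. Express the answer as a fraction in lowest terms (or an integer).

83/20 dollars

Distribution of the larger of the two numbers rolled: 1 w.p. 1/100, 2 w.p. 3/100, 3 w.p. 1/20, 4 w.p. 7/100, 5 w.p. 9/100, 6 w.p. 11/100, …
E[payout] = (1/100)·1 + (3/100)·2 + (1/20)·3 + (7/100)·4 + (9/100)·5 + (11/100)·6 + (13/100)·7 + (3/20)·8 + (17/100)·9 + (19/100)·10 = 143/20
Expected profit = 143/20 − 3 = 83/20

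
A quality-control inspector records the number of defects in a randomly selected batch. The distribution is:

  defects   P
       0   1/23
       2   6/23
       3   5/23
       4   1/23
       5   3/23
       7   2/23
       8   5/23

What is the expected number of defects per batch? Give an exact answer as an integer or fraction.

100/23

E[X] = (1/23)·0 + (6/23)·2 + (5/23)·3 + (1/23)·4 + (3/23)·5 + (2/23)·7 + (5/23)·8
     = 100/23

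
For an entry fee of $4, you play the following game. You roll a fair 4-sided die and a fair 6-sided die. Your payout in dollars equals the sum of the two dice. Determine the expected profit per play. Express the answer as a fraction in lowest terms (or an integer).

Distribution of the sum of the two dice: 2 w.p. 1/24, 3 w.p. 1/12, 4 w.p. 1/8, 5 w.p. 1/6, 6 w.p. 1/6, 7 w.p. 1/6, …
E[payout] = (1/24)·2 + (1/12)·3 + (1/8)·4 + (1/6)·5 + (1/6)·6 + (1/6)·7 + (1/8)·8 + (1/12)·9 + (1/24)·10 = 6
Expected profit = 6 − 4 = 2

$2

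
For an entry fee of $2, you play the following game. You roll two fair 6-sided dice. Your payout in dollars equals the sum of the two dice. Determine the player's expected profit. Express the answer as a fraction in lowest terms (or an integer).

Distribution of the sum of the two dice: 2 w.p. 1/36, 3 w.p. 1/18, 4 w.p. 1/12, 5 w.p. 1/9, 6 w.p. 5/36, 7 w.p. 1/6, …
E[payout] = (1/36)·2 + (1/18)·3 + (1/12)·4 + (1/9)·5 + (5/36)·6 + (1/6)·7 + (5/36)·8 + (1/9)·9 + (1/12)·10 + (1/18)·11 + (1/36)·12 = 7
Expected profit = 7 − 2 = 5

$5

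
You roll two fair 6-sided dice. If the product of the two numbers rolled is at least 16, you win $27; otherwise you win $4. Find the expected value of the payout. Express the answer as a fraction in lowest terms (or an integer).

E[payout] = (25/36)·4 + (11/36)·27 = 397/36

397/36 dollars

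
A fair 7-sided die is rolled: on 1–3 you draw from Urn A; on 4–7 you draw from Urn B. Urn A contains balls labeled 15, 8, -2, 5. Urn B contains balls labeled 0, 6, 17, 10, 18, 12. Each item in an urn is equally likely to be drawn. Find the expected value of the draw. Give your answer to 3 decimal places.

E[X | Urn A] = (15 + 8 − 2 + 5)/4 = 13/2
E[X | Urn B] = (0 + 6 + 17 + 10 + 18 + 12)/6 = 21/2
E[X] = (3/7)·13/2 + (4/7)·21/2 = 123/14 ≈ 8.786

8.786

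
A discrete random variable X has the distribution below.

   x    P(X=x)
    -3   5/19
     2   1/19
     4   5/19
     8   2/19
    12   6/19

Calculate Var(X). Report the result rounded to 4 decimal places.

E[X] = (5/19)·(-3) + (1/19)·2 + (5/19)·4 + (2/19)·8 + (6/19)·12 = 5
E[X²] = (5/19)·9 + (1/19)·4 + (5/19)·16 + (2/19)·64 + (6/19)·144 = 59
Var(X) = 59 − (5)² = 34 ≈ 34.0000

34.0000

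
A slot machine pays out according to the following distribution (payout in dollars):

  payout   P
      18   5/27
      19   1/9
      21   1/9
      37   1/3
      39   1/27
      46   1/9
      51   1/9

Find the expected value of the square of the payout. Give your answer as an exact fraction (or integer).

E[X²] = (5/27)·324 + (1/9)·361 + (1/9)·441 + (1/3)·1369 + (1/27)·1521 + (1/9)·2116 + (1/9)·2601
     = 10673/9

10673/9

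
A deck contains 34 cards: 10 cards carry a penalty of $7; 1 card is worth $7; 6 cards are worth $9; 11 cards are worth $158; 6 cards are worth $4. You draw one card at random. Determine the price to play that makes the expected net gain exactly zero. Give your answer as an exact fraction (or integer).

E[payout] = (10/34)·(-7) + (1/34)·7 + (6/34)·9 + (11/34)·158 + (6/34)·4 = 1753/34
Fair fee = E[payout] = 1753/34

1753/34 dollars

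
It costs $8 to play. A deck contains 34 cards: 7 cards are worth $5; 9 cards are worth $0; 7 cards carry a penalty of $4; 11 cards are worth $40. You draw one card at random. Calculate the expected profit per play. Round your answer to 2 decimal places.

E[payout] = (7/34)·5 + (9/34)·0 + (7/34)·(-4) + (11/34)·40 = 447/34
Expected profit = 447/34 − 8 = 175/34 ≈ $5.15

$5.15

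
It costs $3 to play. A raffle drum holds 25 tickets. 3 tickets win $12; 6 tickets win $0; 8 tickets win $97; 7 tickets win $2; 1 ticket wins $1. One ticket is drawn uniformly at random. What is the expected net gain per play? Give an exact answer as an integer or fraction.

752/25 dollars

E[payout] = (3/25)·12 + (6/25)·0 + (8/25)·97 + (7/25)·2 + (1/25)·1 = 827/25
Expected profit = 827/25 − 3 = 752/25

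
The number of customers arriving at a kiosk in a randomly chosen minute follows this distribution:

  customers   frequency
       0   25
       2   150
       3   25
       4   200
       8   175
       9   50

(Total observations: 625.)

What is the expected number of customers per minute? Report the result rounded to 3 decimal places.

Total = 625, so P(customers=0) = 25/625, etc.
E[X] = (1/25)·0 + (6/25)·2 + (1/25)·3 + (8/25)·4 + (7/25)·8 + (2/25)·9
     = 121/25 ≈ 4.840

4.840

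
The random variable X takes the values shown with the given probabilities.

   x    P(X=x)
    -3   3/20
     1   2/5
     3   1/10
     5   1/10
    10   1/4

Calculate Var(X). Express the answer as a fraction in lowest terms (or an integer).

1567/80

E[X] = (3/20)·(-3) + (2/5)·1 + (1/10)·3 + (1/10)·5 + (1/4)·10 = 13/4
E[X²] = (3/20)·9 + (2/5)·1 + (1/10)·9 + (1/10)·25 + (1/4)·100 = 603/20
Var(X) = 603/20 − (13/4)² = 1567/80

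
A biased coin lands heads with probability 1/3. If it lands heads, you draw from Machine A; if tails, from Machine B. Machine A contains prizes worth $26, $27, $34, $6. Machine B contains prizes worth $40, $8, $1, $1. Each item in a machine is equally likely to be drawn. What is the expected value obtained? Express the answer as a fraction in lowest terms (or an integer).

193/12 dollars

E[X | Machine A] = (26 + 27 + 34 + 6)/4 = 93/4
E[X | Machine B] = (40 + 8 + 1 + 1)/4 = 25/2
E[X] = (1/3)·93/4 + (2/3)·25/2 = 193/12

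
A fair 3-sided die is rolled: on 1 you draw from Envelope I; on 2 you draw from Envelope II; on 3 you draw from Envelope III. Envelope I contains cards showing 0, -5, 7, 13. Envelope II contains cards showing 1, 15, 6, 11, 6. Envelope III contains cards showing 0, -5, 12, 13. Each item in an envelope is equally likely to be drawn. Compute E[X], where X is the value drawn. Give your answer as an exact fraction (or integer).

E[X | Envelope I] = (0 − 5 + 7 + 13)/4 = 15/4
E[X | Envelope II] = (1 + 15 + 6 + 11 + 6)/5 = 39/5
E[X | Envelope III] = (0 − 5 + 12 + 13)/4 = 5
E[X] = (1/3)·15/4 + (1/3)·39/5 + (1/3)·5 = 331/60

331/60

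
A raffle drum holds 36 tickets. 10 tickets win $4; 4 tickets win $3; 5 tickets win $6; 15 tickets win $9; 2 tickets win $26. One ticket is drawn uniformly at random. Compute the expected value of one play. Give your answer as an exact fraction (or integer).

E[payout] = (10/36)·4 + (4/36)·3 + (5/36)·6 + (15/36)·9 + (2/36)·26 = 269/36

269/36 dollars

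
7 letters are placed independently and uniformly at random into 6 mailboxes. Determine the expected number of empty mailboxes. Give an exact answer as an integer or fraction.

Let Xⱼ=1 if mailbox j is empty. P(Xⱼ=1) = ((6-1)/6)^7 = 78125/279936.
By linearity, E[#empty] = 6·78125/279936 = 78125/46656.

78125/46656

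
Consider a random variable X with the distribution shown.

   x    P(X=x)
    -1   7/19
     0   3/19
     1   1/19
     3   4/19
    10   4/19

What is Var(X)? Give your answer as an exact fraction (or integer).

6320/361

E[X] = (7/19)·(-1) + (3/19)·0 + (1/19)·1 + (4/19)·3 + (4/19)·10 = 46/19
E[X²] = (7/19)·1 + (3/19)·0 + (1/19)·1 + (4/19)·9 + (4/19)·100 = 444/19
Var(X) = 444/19 − (46/19)² = 6320/361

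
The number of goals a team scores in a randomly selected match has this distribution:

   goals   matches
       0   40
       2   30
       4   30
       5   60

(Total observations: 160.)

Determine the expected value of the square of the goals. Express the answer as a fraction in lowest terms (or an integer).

105/8

Total = 160, so P(goals=0) = 40/160, etc.
E[X²] = (1/4)·0 + (3/16)·4 + (3/16)·16 + (3/8)·25
     = 105/8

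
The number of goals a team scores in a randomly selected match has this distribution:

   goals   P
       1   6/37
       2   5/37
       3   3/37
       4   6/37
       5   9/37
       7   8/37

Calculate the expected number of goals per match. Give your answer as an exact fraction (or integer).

150/37

E[X] = (6/37)·1 + (5/37)·2 + (3/37)·3 + (6/37)·4 + (9/37)·5 + (8/37)·7
     = 150/37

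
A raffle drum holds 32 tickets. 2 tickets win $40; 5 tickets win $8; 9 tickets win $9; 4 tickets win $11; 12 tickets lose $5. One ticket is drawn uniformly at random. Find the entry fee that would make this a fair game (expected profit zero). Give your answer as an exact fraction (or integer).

E[payout] = (2/32)·40 + (5/32)·8 + (9/32)·9 + (4/32)·11 + (12/32)·(-5) = 185/32
Fair fee = E[payout] = 185/32

185/32 dollars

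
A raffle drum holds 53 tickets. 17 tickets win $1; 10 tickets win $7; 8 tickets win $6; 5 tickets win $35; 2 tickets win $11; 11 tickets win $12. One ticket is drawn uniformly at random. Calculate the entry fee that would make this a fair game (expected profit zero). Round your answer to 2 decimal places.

E[payout] = (17/53)·1 + (10/53)·7 + (8/53)·6 + (5/53)·35 + (2/53)·11 + (11/53)·12 = 464/53
Fair fee = E[payout] = 464/53 ≈ $8.75

$8.75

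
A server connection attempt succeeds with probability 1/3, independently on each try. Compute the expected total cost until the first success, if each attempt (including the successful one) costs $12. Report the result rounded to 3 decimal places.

E[#attempts] = 1/p = 3; E[cost] = 12·3 = 36.
≈ 36.000

$36.000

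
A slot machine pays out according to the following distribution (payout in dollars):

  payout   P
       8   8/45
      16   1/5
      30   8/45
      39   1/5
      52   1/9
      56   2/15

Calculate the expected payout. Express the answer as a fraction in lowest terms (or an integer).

E[X] = (8/45)·8 + (1/5)·16 + (8/45)·30 + (1/5)·39 + (1/9)·52 + (2/15)·56
     = 31

$31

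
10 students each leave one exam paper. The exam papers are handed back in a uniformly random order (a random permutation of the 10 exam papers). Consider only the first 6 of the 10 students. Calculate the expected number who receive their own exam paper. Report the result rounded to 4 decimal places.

Let Xᵢ = 1 if person i gets their own exam paper. For each i, P(Xᵢ=1) = 1/10.
By linearity of expectation, E[X₁+…+X_6] = 6·(1/10) = 3/5.
≈ 0.6000

0.6000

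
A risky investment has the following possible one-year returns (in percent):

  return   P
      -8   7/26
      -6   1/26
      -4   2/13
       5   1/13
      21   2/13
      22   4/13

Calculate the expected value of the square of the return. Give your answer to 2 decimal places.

239.77

E[X²] = (7/26)·64 + (1/26)·36 + (2/13)·16 + (1/13)·25 + (2/13)·441 + (4/13)·484
     = 3117/13 ≈ 239.77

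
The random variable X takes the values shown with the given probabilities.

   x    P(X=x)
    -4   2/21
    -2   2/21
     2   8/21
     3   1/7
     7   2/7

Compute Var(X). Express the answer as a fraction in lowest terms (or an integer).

E[X] = (2/21)·(-4) + (2/21)·(-2) + (8/21)·2 + (1/7)·3 + (2/7)·7 = 55/21
E[X²] = (2/21)·16 + (2/21)·4 + (8/21)·4 + (1/7)·9 + (2/7)·49 = 131/7
Var(X) = 131/7 − (55/21)² = 5228/441

5228/441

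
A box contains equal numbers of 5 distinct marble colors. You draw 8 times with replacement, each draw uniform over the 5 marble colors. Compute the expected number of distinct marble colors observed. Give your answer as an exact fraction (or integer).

Let Xⱼ=1 if type j appears at least once. P(Xⱼ=1) = 1 − ((5−1)/5)^8 = 325089/390625.
E[#distinct] = 5·325089/390625 = 325089/78125.

325089/78125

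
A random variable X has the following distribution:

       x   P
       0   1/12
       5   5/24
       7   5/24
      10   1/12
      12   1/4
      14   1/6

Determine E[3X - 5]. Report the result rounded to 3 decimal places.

21.000

E[3x-5] = (1/12)·(-5) + (5/24)·10 + (5/24)·16 + (1/12)·25 + (1/4)·31 + (1/6)·37
     = 21 ≈ 21.000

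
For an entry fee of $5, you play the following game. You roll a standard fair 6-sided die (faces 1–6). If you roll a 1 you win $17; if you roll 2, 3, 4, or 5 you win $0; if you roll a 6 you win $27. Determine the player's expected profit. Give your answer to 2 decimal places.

$2.33

E[payout] = (2/3)·0 + (1/6)·17 + (1/6)·27 = 22/3
Expected profit = 22/3 − 5 = 7/3 ≈ $2.33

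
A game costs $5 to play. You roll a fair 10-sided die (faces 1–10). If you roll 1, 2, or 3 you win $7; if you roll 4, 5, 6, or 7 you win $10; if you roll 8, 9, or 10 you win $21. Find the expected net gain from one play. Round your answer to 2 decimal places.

E[payout] = (3/10)·7 + (2/5)·10 + (3/10)·21 = 62/5
Expected profit = 62/5 − 5 = 37/5 ≈ $7.40

$7.40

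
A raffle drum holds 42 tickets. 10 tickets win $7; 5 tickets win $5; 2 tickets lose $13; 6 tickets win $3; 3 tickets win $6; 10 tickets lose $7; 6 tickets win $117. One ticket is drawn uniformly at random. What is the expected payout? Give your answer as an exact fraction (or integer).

E[payout] = (10/42)·7 + (5/42)·5 + (2/42)·(-13) + (6/42)·3 + (3/42)·6 + (10/42)·(-7) + (6/42)·117 = 737/42

737/42 dollars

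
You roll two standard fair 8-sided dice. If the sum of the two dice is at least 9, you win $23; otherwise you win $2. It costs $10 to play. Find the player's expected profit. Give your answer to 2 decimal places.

$3.81

E[payout] = (7/16)·2 + (9/16)·23 = 221/16
Expected profit = 221/16 − 10 = 61/16 ≈ $3.81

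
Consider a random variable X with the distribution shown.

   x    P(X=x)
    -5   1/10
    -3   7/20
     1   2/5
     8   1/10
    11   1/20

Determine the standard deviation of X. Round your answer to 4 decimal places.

E[X] = 1/5, E[X²] = 37/2
Var(X) = E[X²] − (E[X])² = 37/2 − 1/25 = 923/50
SD(X) = √(923/50) ≈ 4.2965

4.2965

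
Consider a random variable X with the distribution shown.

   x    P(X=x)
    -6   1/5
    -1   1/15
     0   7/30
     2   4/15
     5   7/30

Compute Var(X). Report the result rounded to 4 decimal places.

13.9789

E[X] = (1/5)·(-6) + (1/15)·(-1) + (7/30)·0 + (4/15)·2 + (7/30)·5 = 13/30
E[X²] = (1/5)·36 + (1/15)·1 + (7/30)·0 + (4/15)·4 + (7/30)·25 = 85/6
Var(X) = 85/6 − (13/30)² = 12581/900 ≈ 13.9789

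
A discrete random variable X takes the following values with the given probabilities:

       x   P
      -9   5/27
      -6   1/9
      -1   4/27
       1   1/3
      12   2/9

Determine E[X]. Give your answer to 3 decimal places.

E[X] = (5/27)·(-9) + (1/9)·(-6) + (4/27)·(-1) + (1/3)·1 + (2/9)·12
     = 14/27 ≈ 0.519

0.519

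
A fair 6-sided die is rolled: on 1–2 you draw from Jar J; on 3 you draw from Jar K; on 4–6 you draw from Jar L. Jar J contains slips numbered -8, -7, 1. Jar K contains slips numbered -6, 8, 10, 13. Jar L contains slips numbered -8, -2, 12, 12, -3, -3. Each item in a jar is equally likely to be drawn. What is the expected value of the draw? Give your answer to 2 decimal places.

0.15

E[X | Jar J] = (-8 − 7 + 1)/3 = -14/3
E[X | Jar K] = (-6 + 8 + 10 + 13)/4 = 25/4
E[X | Jar L] = (-8 − 2 + 12 + 12 − 3 − 3)/6 = 4/3
E[X] = (1/3)·(-14/3) + (1/6)·25/4 + (1/2)·4/3 = 11/72 ≈ 0.15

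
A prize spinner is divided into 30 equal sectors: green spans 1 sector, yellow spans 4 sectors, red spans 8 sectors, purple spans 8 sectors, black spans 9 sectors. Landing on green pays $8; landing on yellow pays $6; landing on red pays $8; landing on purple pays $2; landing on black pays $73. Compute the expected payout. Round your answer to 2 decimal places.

$25.63

E[payout] = (1/30)·8 + (4/30)·6 + (8/30)·8 + (8/30)·2 + (9/30)·73 = 769/30
≈ $25.63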